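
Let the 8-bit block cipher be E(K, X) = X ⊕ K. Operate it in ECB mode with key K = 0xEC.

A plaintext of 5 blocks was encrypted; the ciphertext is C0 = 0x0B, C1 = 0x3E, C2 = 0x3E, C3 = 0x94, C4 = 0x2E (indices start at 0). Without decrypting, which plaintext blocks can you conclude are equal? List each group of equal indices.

ECB encrypts each block independently with the same key, so equal ciphertext blocks imply equal plaintext blocks.
C1 = C2 = 0x3E, so P1 = P2.

P1 = P2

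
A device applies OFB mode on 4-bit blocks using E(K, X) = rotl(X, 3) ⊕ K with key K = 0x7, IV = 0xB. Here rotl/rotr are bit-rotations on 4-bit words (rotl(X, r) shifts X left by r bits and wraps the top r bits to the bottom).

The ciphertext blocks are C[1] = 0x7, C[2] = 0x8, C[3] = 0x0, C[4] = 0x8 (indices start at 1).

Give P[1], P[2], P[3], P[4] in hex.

OFB decryption: S_i = E(K, S_{i−1}) with S_{0} = IV; P_i = C_i ⊕ S_i.
P[1]: S = E(K, 0xB) = 0xA; 0x7 ⊕ 0xA = 0xD.
P[2]: S = E(K, 0xA) = 0x2; 0x8 ⊕ 0x2 = 0xA.
P[3]: S = E(K, 0x2) = 0x6; 0x0 ⊕ 0x6 = 0x6.
P[4]: S = E(K, 0x6) = 0x4; 0x8 ⊕ 0x4 = 0xC.

P[1] = 0xD, P[2] = 0xA, P[3] = 0x6, P[4] = 0xC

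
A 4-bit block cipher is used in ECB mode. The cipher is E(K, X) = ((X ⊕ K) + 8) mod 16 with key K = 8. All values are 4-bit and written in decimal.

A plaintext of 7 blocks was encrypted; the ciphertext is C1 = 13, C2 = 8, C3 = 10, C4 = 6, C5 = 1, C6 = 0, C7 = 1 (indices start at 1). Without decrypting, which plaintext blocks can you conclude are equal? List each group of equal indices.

P5 = P7

ECB encrypts each block independently with the same key, so equal ciphertext blocks imply equal plaintext blocks.
C5 = C7 = 1, so P5 = P7.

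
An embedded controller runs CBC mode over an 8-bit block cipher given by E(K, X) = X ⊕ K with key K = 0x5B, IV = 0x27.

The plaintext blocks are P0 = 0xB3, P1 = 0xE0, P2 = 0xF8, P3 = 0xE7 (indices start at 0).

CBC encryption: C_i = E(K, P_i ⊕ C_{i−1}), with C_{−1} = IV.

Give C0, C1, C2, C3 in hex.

C0 = 0xCF, C1 = 0x74, C2 = 0xD7, C3 = 0x6B

C0: P0 ⊕ 0x27 = 0x94; E(K, 0x94) = 0xCF.
C1: P1 ⊕ 0xCF = 0x2F; E(K, 0x2F) = 0x74.
C2: P2 ⊕ 0x74 = 0x8C; E(K, 0x8C) = 0xD7.
C3: P3 ⊕ 0xD7 = 0x30; E(K, 0x30) = 0x6B.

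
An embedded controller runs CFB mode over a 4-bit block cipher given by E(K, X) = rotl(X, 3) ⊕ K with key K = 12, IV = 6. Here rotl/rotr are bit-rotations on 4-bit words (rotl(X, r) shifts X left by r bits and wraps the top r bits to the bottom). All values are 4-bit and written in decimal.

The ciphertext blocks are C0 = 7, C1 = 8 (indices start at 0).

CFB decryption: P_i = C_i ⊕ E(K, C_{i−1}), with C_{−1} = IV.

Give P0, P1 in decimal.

P0: E(K, 6) = 15; 7 ⊕ 15 = 8.
P1: E(K, 7) = 7; 8 ⊕ 7 = 15.

P0 = 8, P1 = 15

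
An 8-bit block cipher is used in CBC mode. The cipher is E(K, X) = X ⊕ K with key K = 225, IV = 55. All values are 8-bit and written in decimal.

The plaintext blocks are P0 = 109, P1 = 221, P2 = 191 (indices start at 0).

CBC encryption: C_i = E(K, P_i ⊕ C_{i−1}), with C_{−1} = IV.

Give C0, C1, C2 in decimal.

C0: P0 ⊕ 55 = 90; E(K, 90) = 187.
C1: P1 ⊕ 187 = 102; E(K, 102) = 135.
C2: P2 ⊕ 135 = 56; E(K, 56) = 217.

C0 = 187, C1 = 135, C2 = 217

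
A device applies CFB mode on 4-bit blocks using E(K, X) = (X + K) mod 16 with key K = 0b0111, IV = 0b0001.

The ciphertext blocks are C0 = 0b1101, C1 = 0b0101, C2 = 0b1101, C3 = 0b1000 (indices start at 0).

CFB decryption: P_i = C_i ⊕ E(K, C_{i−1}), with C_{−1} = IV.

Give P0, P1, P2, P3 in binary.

P0: E(K, 0b0001) = 0b1000; 0b1101 ⊕ 0b1000 = 0b0101.
P1: E(K, 0b1101) = 0b0100; 0b0101 ⊕ 0b0100 = 0b0001.
P2: E(K, 0b0101) = 0b1100; 0b1101 ⊕ 0b1100 = 0b0001.
P3: E(K, 0b1101) = 0b0100; 0b1000 ⊕ 0b0100 = 0b1100.

P0 = 0b0101, P1 = 0b0001, P2 = 0b0001, P3 = 0b1100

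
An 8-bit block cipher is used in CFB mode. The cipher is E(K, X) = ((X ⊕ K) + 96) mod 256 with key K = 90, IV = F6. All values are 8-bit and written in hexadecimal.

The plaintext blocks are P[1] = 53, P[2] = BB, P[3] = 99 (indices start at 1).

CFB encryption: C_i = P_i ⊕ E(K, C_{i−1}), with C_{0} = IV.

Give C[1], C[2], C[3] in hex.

C[1] = AF, C[2] = 6E, C[3] = 0D

C[1]: E(K, F6) = FC; 53 ⊕ FC = AF.
C[2]: E(K, AF) = D5; BB ⊕ D5 = 6E.
C[3]: E(K, 6E) = 94; 99 ⊕ 94 = 0D.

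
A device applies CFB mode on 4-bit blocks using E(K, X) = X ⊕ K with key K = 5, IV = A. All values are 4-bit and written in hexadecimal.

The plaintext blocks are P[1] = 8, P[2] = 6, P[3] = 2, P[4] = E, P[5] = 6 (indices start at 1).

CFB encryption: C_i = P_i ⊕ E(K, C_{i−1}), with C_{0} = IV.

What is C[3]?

C[3] = 3

C[1]: E(K, A) = F; 8 ⊕ F = 7.
C[2]: E(K, 7) = 2; 6 ⊕ 2 = 4.
C[3]: E(K, 4) = 1; 2 ⊕ 1 = 3.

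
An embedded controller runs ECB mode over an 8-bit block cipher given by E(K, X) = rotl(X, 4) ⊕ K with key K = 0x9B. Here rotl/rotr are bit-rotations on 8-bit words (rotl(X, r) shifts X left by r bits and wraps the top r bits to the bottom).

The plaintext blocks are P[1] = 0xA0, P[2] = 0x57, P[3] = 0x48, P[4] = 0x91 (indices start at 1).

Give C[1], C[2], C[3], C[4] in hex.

C[1] = 0x91, C[2] = 0xEE, C[3] = 0x1F, C[4] = 0x82

ECB encryption: C_i = E(K, P_i).
C[1]: E(K, 0xA0) = 0x91.
C[2]: E(K, 0x57) = 0xEE.
C[3]: E(K, 0x48) = 0x1F.
C[4]: E(K, 0x91) = 0x82.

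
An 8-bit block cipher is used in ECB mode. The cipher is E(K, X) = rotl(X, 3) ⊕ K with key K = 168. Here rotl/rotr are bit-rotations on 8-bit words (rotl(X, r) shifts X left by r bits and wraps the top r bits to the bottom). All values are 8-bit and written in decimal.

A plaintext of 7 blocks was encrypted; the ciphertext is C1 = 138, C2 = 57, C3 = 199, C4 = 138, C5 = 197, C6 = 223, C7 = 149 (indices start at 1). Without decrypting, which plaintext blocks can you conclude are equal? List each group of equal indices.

P1 = P4

ECB encrypts each block independently with the same key, so equal ciphertext blocks imply equal plaintext blocks.
C1 = C4 = 138, so P1 = P4.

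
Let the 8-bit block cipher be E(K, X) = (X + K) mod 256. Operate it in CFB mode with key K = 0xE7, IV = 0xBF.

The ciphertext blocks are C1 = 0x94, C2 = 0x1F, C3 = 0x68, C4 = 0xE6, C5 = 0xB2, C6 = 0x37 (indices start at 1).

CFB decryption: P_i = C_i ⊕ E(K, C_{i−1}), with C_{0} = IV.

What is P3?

P3: E(K, 0x1F) = 0x06; 0x68 ⊕ 0x06 = 0x6E.

P3 = 0x6E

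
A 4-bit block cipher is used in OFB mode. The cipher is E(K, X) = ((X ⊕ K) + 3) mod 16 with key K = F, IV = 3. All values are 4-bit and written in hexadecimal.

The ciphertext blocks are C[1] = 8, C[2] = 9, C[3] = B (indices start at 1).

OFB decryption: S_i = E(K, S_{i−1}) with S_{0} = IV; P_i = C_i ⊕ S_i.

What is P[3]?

P[1]: S = E(K, 3) = F; 8 ⊕ F = 7.
P[2]: S = E(K, F) = 3; 9 ⊕ 3 = A.
P[3]: S = E(K, 3) = F; B ⊕ F = 4.

P[3] = 4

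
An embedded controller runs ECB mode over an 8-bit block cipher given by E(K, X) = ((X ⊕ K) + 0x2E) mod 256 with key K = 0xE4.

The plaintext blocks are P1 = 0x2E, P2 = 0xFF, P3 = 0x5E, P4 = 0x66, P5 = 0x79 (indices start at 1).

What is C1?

ECB encryption: C_i = E(K, P_i).
C1: E(K, 0x2E) = 0xF8.

C1 = 0xF8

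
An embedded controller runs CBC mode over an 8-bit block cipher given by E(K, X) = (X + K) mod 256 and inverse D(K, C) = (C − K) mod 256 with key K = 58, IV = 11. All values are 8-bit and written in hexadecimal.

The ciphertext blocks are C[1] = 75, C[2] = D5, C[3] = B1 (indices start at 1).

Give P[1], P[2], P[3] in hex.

CBC decryption: P_i = D(K, C_i) ⊕ C_{i−1}, with C_{0} = IV.
P[1]: D(K, 75) = 1D; 1D ⊕ 11 = 0C.
P[2]: D(K, D5) = 7D; 7D ⊕ 75 = 08.
P[3]: D(K, B1) = 59; 59 ⊕ D5 = 8C.

P[1] = 0C, P[2] = 08, P[3] = 8C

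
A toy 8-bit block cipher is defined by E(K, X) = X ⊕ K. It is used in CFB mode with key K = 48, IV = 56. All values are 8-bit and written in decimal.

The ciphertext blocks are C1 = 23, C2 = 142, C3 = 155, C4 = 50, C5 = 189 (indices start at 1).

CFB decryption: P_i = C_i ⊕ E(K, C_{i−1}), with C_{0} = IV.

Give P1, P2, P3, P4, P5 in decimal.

P1 = 31, P2 = 169, P3 = 37, P4 = 153, P5 = 191

P1: E(K, 56) = 8; 23 ⊕ 8 = 31.
P2: E(K, 23) = 39; 142 ⊕ 39 = 169.
P3: E(K, 142) = 190; 155 ⊕ 190 = 37.
P4: E(K, 155) = 171; 50 ⊕ 171 = 153.
P5: E(K, 50) = 2; 189 ⊕ 2 = 191.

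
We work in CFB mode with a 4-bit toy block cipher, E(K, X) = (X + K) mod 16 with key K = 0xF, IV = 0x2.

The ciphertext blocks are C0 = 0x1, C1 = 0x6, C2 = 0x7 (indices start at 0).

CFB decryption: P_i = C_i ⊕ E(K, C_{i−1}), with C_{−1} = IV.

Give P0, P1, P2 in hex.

P0 = 0x0, P1 = 0x6, P2 = 0x2

P0: E(K, 0x2) = 0x1; 0x1 ⊕ 0x1 = 0x0.
P1: E(K, 0x1) = 0x0; 0x6 ⊕ 0x0 = 0x6.
P2: E(K, 0x6) = 0x5; 0x7 ⊕ 0x5 = 0x2.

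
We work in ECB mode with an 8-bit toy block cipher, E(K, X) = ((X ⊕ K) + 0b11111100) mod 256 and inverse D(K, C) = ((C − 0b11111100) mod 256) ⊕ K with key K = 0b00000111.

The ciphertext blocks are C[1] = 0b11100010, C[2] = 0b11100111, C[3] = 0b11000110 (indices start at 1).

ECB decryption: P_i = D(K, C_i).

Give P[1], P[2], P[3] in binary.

P[1]: D(K, 0b11100010) = 0b11100001.
P[2]: D(K, 0b11100111) = 0b11101100.
P[3]: D(K, 0b11000110) = 0b11001101.

P[1] = 0b11100001, P[2] = 0b11101100, P[3] = 0b11001101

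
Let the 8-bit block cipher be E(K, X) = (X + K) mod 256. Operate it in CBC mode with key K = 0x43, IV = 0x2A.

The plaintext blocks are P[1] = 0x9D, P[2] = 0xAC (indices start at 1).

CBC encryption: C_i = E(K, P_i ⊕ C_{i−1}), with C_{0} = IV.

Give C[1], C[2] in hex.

C[1] = 0xFA, C[2] = 0x99

C[1]: P[1] ⊕ 0x2A = 0xB7; E(K, 0xB7) = 0xFA.
C[2]: P[2] ⊕ 0xFA = 0x56; E(K, 0x56) = 0x99.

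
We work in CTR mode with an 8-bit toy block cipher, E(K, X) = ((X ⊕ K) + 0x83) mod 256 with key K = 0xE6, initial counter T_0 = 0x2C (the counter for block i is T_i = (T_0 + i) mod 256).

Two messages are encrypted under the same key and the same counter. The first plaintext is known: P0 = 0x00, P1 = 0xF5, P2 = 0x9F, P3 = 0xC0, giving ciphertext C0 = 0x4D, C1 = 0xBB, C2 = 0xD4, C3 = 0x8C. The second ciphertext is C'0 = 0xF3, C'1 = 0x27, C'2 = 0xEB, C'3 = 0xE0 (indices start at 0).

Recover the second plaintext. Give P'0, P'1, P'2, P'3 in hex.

P'0 = 0xBE, P'1 = 0x69, P'2 = 0xA0, P'3 = 0xAC

In CTR with a reused counter, both messages share the same keystream S_i, so C_i ⊕ C'_i = P_i ⊕ P'_i and thus P'_i = P_i ⊕ C_i ⊕ C'_i.
P'0: 0x00 ⊕ 0x4D ⊕ 0xF3 = 0xBE.
P'1: 0xF5 ⊕ 0xBB ⊕ 0x27 = 0x69.
P'2: 0x9F ⊕ 0xD4 ⊕ 0xEB = 0xA0.
P'3: 0xC0 ⊕ 0x8C ⊕ 0xE0 = 0xAC.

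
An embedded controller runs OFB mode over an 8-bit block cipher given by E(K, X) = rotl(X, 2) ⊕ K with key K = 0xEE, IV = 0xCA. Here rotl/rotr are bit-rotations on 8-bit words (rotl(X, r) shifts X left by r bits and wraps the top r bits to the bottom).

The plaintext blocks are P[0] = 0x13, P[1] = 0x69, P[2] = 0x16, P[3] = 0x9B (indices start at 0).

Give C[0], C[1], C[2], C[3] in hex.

C[0] = 0xD6, C[1] = 0x90, C[2] = 0x1F, C[3] = 0x51

OFB encryption: S_i = E(K, S_{i−1}) with S_{−1} = IV; C_i = P_i ⊕ S_i.
C[0]: S = E(K, 0xCA) = 0xC5; 0x13 ⊕ 0xC5 = 0xD6.
C[1]: S = E(K, 0xC5) = 0xF9; 0x69 ⊕ 0xF9 = 0x90.
C[2]: S = E(K, 0xF9) = 0x09; 0x16 ⊕ 0x09 = 0x1F.
C[3]: S = E(K, 0x09) = 0xCA; 0x9B ⊕ 0xCA = 0x51.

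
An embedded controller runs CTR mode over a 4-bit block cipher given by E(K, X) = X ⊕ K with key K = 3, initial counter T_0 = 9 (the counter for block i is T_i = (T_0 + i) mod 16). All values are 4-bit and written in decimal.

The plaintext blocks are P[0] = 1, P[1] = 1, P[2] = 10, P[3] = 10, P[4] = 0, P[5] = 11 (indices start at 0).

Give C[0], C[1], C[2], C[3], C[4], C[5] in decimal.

C[0] = 11, C[1] = 8, C[2] = 2, C[3] = 5, C[4] = 14, C[5] = 6

CTR encryption: S_i = E(K, T_i) where T_i is the counter for block i; C_i = P_i ⊕ S_i.
C[0]: T = 9, S = E(K, T) = 10; 1 ⊕ 10 = 11.
C[1]: T = 10, S = E(K, T) = 9; 1 ⊕ 9 = 8.
C[2]: T = 11, S = E(K, T) = 8; 10 ⊕ 8 = 2.
C[3]: T = 12, S = E(K, T) = 15; 10 ⊕ 15 = 5.
C[4]: T = 13, S = E(K, T) = 14; 0 ⊕ 14 = 14.
C[5]: T = 14, S = E(K, T) = 13; 11 ⊕ 13 = 6.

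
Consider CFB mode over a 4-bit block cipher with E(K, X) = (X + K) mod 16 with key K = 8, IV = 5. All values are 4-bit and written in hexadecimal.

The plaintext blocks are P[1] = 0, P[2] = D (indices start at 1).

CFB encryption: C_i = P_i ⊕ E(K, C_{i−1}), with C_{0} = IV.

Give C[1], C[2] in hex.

C[1]: E(K, 5) = D; 0 ⊕ D = D.
C[2]: E(K, D) = 5; D ⊕ 5 = 8.

C[1] = D, C[2] = 8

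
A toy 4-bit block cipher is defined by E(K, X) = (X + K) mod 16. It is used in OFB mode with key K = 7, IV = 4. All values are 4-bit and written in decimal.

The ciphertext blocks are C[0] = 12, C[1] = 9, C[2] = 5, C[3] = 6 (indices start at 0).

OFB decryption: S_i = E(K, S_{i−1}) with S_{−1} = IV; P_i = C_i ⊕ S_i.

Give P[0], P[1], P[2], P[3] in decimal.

P[0]: S = E(K, 4) = 11; 12 ⊕ 11 = 7.
P[1]: S = E(K, 11) = 2; 9 ⊕ 2 = 11.
P[2]: S = E(K, 2) = 9; 5 ⊕ 9 = 12.
P[3]: S = E(K, 9) = 0; 6 ⊕ 0 = 6.

P[0] = 7, P[1] = 11, P[2] = 12, P[3] = 6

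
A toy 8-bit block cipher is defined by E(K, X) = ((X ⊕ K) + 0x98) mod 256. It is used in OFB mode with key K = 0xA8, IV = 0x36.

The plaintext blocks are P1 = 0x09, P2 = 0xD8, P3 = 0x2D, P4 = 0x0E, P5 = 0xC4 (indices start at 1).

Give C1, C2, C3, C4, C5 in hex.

OFB encryption: S_i = E(K, S_{i−1}) with S_{0} = IV; C_i = P_i ⊕ S_i.
C1: S = E(K, 0x36) = 0x36; 0x09 ⊕ 0x36 = 0x3F.
C2: S = E(K, 0x36) = 0x36; 0xD8 ⊕ 0x36 = 0xEE.
C3: S = E(K, 0x36) = 0x36; 0x2D ⊕ 0x36 = 0x1B.
C4: S = E(K, 0x36) = 0x36; 0x0E ⊕ 0x36 = 0x38.
C5: S = E(K, 0x36) = 0x36; 0xC4 ⊕ 0x36 = 0xF2.

C1 = 0x3F, C2 = 0xEE, C3 = 0x1B, C4 = 0x38, C5 = 0xF2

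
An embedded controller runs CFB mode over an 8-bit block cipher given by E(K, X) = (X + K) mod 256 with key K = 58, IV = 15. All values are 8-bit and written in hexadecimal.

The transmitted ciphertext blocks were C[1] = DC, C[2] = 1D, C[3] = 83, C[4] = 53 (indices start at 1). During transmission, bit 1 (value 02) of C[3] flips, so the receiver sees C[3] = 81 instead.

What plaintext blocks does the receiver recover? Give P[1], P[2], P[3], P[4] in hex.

P[1] = B1, P[2] = 29, P[3] = F4, P[4] = 8A

CFB decryption: P_i = C_i ⊕ E(K, C_{i−1}), with C_{0} = IV.
Only C[3] changed, to 81. In CFB, a change in C_i flips the same bit in P_i and garbles P_{i+1}. Decrypting the received ciphertext:
P[1]: E(K, 15) = 6D; DC ⊕ 6D = B1.
P[2]: E(K, DC) = 34; 1D ⊕ 34 = 29.
P[3]: E(K, 1D) = 75; 81 ⊕ 75 = F4.
P[4]: E(K, 81) = D9; 53 ⊕ D9 = 8A.
Blocks that differ from the original plaintext: P[3], P[4].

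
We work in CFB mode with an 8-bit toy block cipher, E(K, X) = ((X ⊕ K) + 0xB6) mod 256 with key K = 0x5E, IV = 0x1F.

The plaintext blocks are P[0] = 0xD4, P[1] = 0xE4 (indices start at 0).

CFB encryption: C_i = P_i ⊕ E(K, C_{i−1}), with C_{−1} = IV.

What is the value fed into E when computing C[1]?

C[0]: E(K, 0x1F) = 0xF7; 0xD4 ⊕ 0xF7 = 0x23.
C[1]: E(K, 0x23) = 0x33; 0xE4 ⊕ 0x33 = 0xD7.
So the input to E for block [1] is 0x23.

0x23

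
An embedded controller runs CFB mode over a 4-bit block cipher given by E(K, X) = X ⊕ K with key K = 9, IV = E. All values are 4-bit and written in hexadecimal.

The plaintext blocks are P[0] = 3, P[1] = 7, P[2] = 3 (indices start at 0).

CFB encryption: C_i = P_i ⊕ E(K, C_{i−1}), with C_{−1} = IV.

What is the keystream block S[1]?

C[0]: E(K, E) = 7; 3 ⊕ 7 = 4.
C[1]: E(K, 4) = D; 7 ⊕ D = A.
So S[1] = D.

D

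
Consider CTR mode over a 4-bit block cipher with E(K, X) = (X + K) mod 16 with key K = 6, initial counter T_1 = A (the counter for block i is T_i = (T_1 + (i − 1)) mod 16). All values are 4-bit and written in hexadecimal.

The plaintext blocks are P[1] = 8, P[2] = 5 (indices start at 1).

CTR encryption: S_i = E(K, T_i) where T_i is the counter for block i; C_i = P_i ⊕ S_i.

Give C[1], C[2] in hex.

C[1] = 8, C[2] = 4

C[1]: T = A, S = E(K, T) = 0; 8 ⊕ 0 = 8.
C[2]: T = B, S = E(K, T) = 1; 5 ⊕ 1 = 4.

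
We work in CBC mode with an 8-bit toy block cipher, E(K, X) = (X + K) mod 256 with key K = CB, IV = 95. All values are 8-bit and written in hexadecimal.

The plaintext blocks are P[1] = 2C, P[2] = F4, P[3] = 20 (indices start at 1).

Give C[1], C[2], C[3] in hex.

CBC encryption: C_i = E(K, P_i ⊕ C_{i−1}), with C_{0} = IV.
C[1]: P[1] ⊕ 95 = B9; E(K, B9) = 84.
C[2]: P[2] ⊕ 84 = 70; E(K, 70) = 3B.
C[3]: P[3] ⊕ 3B = 1B; E(K, 1B) = E6.

C[1] = 84, C[2] = 3B, C[3] = E6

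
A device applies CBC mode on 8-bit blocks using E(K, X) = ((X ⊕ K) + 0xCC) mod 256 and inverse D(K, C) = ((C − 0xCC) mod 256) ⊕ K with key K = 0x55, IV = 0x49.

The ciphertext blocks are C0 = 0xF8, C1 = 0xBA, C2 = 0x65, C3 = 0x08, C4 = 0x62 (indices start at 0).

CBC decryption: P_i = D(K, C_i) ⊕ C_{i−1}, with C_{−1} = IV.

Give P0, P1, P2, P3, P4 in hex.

P0: D(K, 0xF8) = 0x79; 0x79 ⊕ 0x49 = 0x30.
P1: D(K, 0xBA) = 0xBB; 0xBB ⊕ 0xF8 = 0x43.
P2: D(K, 0x65) = 0xCC; 0xCC ⊕ 0xBA = 0x76.
P3: D(K, 0x08) = 0x69; 0x69 ⊕ 0x65 = 0x0C.
P4: D(K, 0x62) = 0xC3; 0xC3 ⊕ 0x08 = 0xCB.

P0 = 0x30, P1 = 0x43, P2 = 0x76, P3 = 0x0C, P4 = 0xCB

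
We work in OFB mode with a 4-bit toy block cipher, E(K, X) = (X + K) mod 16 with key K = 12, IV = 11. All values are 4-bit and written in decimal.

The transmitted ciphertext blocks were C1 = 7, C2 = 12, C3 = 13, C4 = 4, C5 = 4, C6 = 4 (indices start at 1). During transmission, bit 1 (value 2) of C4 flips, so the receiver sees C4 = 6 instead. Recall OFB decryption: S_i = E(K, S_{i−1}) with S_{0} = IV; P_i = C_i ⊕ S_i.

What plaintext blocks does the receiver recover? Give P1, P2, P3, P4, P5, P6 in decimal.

Only C4 changed, to 6. In OFB, a change in C_i flips the same bit in P_i only; the keystream is unaffected. Decrypting the received ciphertext:
P1: S = E(K, 11) = 7; 7 ⊕ 7 = 0.
P2: S = E(K, 7) = 3; 12 ⊕ 3 = 15.
P3: S = E(K, 3) = 15; 13 ⊕ 15 = 2.
P4: S = E(K, 15) = 11; 6 ⊕ 11 = 13.
P5: S = E(K, 11) = 7; 4 ⊕ 7 = 3.
P6: S = E(K, 7) = 3; 4 ⊕ 3 = 7.
Blocks that differ from the original plaintext: P4.

P1 = 0, P2 = 15, P3 = 2, P4 = 13, P5 = 3, P6 = 7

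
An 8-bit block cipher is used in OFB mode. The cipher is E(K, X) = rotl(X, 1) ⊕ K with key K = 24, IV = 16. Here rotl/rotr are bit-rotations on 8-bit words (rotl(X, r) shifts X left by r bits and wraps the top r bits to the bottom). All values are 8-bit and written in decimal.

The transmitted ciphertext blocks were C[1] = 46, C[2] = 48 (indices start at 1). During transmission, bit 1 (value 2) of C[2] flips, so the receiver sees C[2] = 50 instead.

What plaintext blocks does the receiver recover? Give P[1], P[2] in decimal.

P[1] = 22, P[2] = 90

OFB decryption: S_i = E(K, S_{i−1}) with S_{0} = IV; P_i = C_i ⊕ S_i.
Only C[2] changed, to 50. In OFB, a change in C_i flips the same bit in P_i only; the keystream is unaffected. Decrypting the received ciphertext:
P[1]: S = E(K, 16) = 56; 46 ⊕ 56 = 22.
P[2]: S = E(K, 56) = 104; 50 ⊕ 104 = 90.
Blocks that differ from the original plaintext: P[2].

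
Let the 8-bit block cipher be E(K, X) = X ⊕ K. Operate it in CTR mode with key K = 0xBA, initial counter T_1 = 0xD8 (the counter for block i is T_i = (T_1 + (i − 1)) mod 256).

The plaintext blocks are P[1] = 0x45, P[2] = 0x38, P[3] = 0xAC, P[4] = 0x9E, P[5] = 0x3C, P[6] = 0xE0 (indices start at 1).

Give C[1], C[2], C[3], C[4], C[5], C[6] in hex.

CTR encryption: S_i = E(K, T_i) where T_i is the counter for block i; C_i = P_i ⊕ S_i.
C[1]: T = 0xD8, S = E(K, T) = 0x62; 0x45 ⊕ 0x62 = 0x27.
C[2]: T = 0xD9, S = E(K, T) = 0x63; 0x38 ⊕ 0x63 = 0x5B.
C[3]: T = 0xDA, S = E(K, T) = 0x60; 0xAC ⊕ 0x60 = 0xCC.
C[4]: T = 0xDB, S = E(K, T) = 0x61; 0x9E ⊕ 0x61 = 0xFF.
C[5]: T = 0xDC, S = E(K, T) = 0x66; 0x3C ⊕ 0x66 = 0x5A.
C[6]: T = 0xDD, S = E(K, T) = 0x67; 0xE0 ⊕ 0x67 = 0x87.

C[1] = 0x27, C[2] = 0x5B, C[3] = 0xCC, C[4] = 0xFF, C[5] = 0x5A, C[6] = 0x87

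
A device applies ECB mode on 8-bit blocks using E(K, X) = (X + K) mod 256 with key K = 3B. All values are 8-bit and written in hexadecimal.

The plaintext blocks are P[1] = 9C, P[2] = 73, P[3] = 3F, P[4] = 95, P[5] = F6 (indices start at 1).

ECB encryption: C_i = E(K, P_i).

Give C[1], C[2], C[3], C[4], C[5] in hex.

C[1] = D7, C[2] = AE, C[3] = 7A, C[4] = D0, C[5] = 31

C[1]: E(K, 9C) = D7.
C[2]: E(K, 73) = AE.
C[3]: E(K, 3F) = 7A.
C[4]: E(K, 95) = D0.
C[5]: E(K, F6) = 31.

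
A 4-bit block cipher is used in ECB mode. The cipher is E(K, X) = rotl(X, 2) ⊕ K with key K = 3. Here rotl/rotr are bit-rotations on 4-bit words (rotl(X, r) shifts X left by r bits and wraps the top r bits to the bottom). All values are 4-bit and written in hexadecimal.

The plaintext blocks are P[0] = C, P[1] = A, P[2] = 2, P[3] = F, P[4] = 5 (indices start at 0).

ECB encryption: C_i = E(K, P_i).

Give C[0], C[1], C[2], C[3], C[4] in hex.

C[0] = 0, C[1] = 9, C[2] = B, C[3] = C, C[4] = 6

C[0]: E(K, C) = 0.
C[1]: E(K, A) = 9.
C[2]: E(K, 2) = B.
C[3]: E(K, F) = C.
C[4]: E(K, 5) = 6.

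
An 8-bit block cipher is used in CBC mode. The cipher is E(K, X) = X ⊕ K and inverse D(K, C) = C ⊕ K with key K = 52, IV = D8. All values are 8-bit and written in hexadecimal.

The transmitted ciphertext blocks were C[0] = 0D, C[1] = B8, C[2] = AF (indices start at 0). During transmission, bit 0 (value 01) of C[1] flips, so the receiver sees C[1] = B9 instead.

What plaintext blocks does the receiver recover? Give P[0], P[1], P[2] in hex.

P[0] = 87, P[1] = E6, P[2] = 44

CBC decryption: P_i = D(K, C_i) ⊕ C_{i−1}, with C_{−1} = IV.
Only C[1] changed, to B9. In CBC, a change in C_i garbles P_i and flips the same bit in P_{i+1}. Decrypting the received ciphertext:
P[0]: D(K, 0D) = 5F; 5F ⊕ D8 = 87.
P[1]: D(K, B9) = EB; EB ⊕ 0D = E6.
P[2]: D(K, AF) = FD; FD ⊕ B9 = 44.
Blocks that differ from the original plaintext: P[1], P[2].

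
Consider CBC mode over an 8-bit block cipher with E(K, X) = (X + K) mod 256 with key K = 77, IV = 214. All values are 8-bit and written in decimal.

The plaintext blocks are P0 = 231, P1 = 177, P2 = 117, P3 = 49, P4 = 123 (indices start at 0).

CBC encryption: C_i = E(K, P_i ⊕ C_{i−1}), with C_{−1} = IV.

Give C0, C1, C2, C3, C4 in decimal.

C0 = 126, C1 = 28, C2 = 182, C3 = 212, C4 = 252

C0: P0 ⊕ 214 = 49; E(K, 49) = 126.
C1: P1 ⊕ 126 = 207; E(K, 207) = 28.
C2: P2 ⊕ 28 = 105; E(K, 105) = 182.
C3: P3 ⊕ 182 = 135; E(K, 135) = 212.
C4: P4 ⊕ 212 = 175; E(K, 175) = 252.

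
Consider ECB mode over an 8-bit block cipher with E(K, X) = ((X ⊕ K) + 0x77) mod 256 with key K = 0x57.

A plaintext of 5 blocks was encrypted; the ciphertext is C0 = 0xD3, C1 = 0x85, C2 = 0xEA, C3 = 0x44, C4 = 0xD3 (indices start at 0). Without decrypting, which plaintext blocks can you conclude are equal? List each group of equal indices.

ECB encrypts each block independently with the same key, so equal ciphertext blocks imply equal plaintext blocks.
C0 = C4 = 0xD3, so P0 = P4.

P0 = P4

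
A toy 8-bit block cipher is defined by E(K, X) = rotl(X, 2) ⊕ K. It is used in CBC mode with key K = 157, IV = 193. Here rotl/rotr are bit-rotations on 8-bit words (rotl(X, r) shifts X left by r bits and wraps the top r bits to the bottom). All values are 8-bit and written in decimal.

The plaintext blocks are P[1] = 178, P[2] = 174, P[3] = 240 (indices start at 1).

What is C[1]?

C[1] = 80

CBC encryption: C_i = E(K, P_i ⊕ C_{i−1}), with C_{0} = IV.
C[1]: P[1] ⊕ 193 = 115; E(K, 115) = 80.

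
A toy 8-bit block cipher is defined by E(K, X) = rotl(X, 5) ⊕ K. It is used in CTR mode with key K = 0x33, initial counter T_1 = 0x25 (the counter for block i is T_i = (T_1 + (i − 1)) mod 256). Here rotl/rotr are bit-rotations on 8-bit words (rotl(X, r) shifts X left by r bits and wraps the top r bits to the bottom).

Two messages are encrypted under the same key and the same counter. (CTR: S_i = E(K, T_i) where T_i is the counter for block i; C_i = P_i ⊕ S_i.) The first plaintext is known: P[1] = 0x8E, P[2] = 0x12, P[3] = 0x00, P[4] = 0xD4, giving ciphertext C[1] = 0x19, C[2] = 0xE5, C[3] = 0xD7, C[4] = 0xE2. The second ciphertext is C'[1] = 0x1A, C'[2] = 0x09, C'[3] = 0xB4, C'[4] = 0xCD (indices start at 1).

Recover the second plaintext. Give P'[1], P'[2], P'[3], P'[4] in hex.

P'[1] = 0x8D, P'[2] = 0xFE, P'[3] = 0x63, P'[4] = 0xFB

In CTR with a reused counter, both messages share the same keystream S_i, so C_i ⊕ C'_i = P_i ⊕ P'_i and thus P'_i = P_i ⊕ C_i ⊕ C'_i.
P'[1]: 0x8E ⊕ 0x19 ⊕ 0x1A = 0x8D.
P'[2]: 0x12 ⊕ 0xE5 ⊕ 0x09 = 0xFE.
P'[3]: 0x00 ⊕ 0xD7 ⊕ 0xB4 = 0x63.
P'[4]: 0xD4 ⊕ 0xE2 ⊕ 0xCD = 0xFB.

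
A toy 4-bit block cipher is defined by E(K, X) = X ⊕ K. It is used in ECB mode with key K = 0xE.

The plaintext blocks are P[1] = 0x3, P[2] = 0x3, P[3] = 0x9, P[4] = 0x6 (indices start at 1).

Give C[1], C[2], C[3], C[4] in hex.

ECB encryption: C_i = E(K, P_i).
C[1]: E(K, 0x3) = 0xD.
C[2]: E(K, 0x3) = 0xD.
C[3]: E(K, 0x9) = 0x7.
C[4]: E(K, 0x6) = 0x8.

C[1] = 0xD, C[2] = 0xD, C[3] = 0x7, C[4] = 0x8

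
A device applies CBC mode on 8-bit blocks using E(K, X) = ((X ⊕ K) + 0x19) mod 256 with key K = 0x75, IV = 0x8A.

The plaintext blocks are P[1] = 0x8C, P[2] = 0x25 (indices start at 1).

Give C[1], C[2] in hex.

CBC encryption: C_i = E(K, P_i ⊕ C_{i−1}), with C_{0} = IV.
C[1]: P[1] ⊕ 0x8A = 0x06; E(K, 0x06) = 0x8C.
C[2]: P[2] ⊕ 0x8C = 0xA9; E(K, 0xA9) = 0xF5.

C[1] = 0x8C, C[2] = 0xF5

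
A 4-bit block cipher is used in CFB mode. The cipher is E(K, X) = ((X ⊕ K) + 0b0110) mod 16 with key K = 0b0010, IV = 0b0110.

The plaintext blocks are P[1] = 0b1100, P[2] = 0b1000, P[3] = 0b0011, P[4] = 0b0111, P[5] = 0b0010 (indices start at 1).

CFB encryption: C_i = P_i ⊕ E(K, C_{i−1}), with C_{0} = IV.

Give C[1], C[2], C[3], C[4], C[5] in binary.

C[1] = 0b0110, C[2] = 0b0010, C[3] = 0b0101, C[4] = 0b1010, C[5] = 0b1100

C[1]: E(K, 0b0110) = 0b1010; 0b1100 ⊕ 0b1010 = 0b0110.
C[2]: E(K, 0b0110) = 0b1010; 0b1000 ⊕ 0b1010 = 0b0010.
C[3]: E(K, 0b0010) = 0b0110; 0b0011 ⊕ 0b0110 = 0b0101.
C[4]: E(K, 0b0101) = 0b1101; 0b0111 ⊕ 0b1101 = 0b1010.
C[5]: E(K, 0b1010) = 0b1110; 0b0010 ⊕ 0b1110 = 0b1100.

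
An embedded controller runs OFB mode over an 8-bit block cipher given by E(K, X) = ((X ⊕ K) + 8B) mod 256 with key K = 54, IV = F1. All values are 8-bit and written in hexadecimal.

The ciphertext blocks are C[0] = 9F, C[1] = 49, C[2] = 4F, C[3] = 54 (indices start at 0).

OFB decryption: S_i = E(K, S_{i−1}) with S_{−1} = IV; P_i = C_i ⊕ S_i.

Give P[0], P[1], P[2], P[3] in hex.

P[0]: S = E(K, F1) = 30; 9F ⊕ 30 = AF.
P[1]: S = E(K, 30) = EF; 49 ⊕ EF = A6.
P[2]: S = E(K, EF) = 46; 4F ⊕ 46 = 09.
P[3]: S = E(K, 46) = 9D; 54 ⊕ 9D = C9.

P[0] = AF, P[1] = A6, P[2] = 09, P[3] = C9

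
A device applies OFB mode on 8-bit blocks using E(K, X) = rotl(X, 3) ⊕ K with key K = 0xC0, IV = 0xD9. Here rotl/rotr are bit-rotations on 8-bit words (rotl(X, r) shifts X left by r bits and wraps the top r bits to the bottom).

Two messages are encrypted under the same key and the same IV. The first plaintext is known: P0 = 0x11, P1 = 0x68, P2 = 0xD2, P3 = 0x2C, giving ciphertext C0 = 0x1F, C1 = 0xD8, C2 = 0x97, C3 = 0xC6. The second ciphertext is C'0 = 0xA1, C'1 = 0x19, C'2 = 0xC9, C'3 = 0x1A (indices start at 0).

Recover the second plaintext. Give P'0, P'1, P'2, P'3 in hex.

In OFB with a reused IV, both messages share the same keystream S_i, so C_i ⊕ C'_i = P_i ⊕ P'_i and thus P'_i = P_i ⊕ C_i ⊕ C'_i.
P'0: 0x11 ⊕ 0x1F ⊕ 0xA1 = 0xAF.
P'1: 0x68 ⊕ 0xD8 ⊕ 0x19 = 0xA9.
P'2: 0xD2 ⊕ 0x97 ⊕ 0xC9 = 0x8C.
P'3: 0x2C ⊕ 0xC6 ⊕ 0x1A = 0xF0.

P'0 = 0xAF, P'1 = 0xA9, P'2 = 0x8C, P'3 = 0xF0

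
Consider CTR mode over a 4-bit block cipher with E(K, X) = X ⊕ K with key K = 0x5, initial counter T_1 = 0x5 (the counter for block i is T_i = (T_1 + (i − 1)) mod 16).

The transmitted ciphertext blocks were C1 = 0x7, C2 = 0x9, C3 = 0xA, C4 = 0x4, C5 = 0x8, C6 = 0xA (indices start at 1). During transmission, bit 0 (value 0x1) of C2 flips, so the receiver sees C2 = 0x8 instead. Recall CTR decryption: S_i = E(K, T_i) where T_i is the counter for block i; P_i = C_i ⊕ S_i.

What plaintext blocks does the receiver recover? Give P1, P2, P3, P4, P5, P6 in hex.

P1 = 0x7, P2 = 0xB, P3 = 0x8, P4 = 0x9, P5 = 0x4, P6 = 0x5

Only C2 changed, to 0x8. In CTR, a change in C_i flips the same bit in P_i only; the keystream is unaffected. Decrypting the received ciphertext:
P1: T = 0x5, S = E(K, T) = 0x0; 0x7 ⊕ 0x0 = 0x7.
P2: T = 0x6, S = E(K, T) = 0x3; 0x8 ⊕ 0x3 = 0xB.
P3: T = 0x7, S = E(K, T) = 0x2; 0xA ⊕ 0x2 = 0x8.
P4: T = 0x8, S = E(K, T) = 0xD; 0x4 ⊕ 0xD = 0x9.
P5: T = 0x9, S = E(K, T) = 0xC; 0x8 ⊕ 0xC = 0x4.
P6: T = 0xA, S = E(K, T) = 0xF; 0xA ⊕ 0xF = 0x5.
Blocks that differ from the original plaintext: P2.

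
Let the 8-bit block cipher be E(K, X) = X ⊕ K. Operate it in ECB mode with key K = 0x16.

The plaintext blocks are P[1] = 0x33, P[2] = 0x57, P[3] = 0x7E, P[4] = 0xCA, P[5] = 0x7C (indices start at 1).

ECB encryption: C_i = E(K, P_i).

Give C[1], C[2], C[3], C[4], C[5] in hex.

C[1]: E(K, 0x33) = 0x25.
C[2]: E(K, 0x57) = 0x41.
C[3]: E(K, 0x7E) = 0x68.
C[4]: E(K, 0xCA) = 0xDC.
C[5]: E(K, 0x7C) = 0x6A.

C[1] = 0x25, C[2] = 0x41, C[3] = 0x68, C[4] = 0xDC, C[5] = 0x6A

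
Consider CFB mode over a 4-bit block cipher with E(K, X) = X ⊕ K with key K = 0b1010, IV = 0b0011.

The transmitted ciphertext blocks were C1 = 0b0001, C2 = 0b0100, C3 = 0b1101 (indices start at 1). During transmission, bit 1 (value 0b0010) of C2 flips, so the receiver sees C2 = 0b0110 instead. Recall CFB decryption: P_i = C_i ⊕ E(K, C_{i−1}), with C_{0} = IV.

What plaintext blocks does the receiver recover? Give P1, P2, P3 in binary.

Only C2 changed, to 0b0110. In CFB, a change in C_i flips the same bit in P_i and garbles P_{i+1}. Decrypting the received ciphertext:
P1: E(K, 0b0011) = 0b1001; 0b0001 ⊕ 0b1001 = 0b1000.
P2: E(K, 0b0001) = 0b1011; 0b0110 ⊕ 0b1011 = 0b1101.
P3: E(K, 0b0110) = 0b1100; 0b1101 ⊕ 0b1100 = 0b0001.
Blocks that differ from the original plaintext: P2, P3.

P1 = 0b1000, P2 = 0b1101, P3 = 0b0001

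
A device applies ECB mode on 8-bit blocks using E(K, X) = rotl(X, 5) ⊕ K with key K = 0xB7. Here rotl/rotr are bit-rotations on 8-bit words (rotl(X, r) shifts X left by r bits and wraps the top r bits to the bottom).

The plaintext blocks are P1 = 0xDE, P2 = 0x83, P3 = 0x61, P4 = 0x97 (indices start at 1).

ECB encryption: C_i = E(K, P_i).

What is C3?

C3 = 0x9B

C3: E(K, 0x61) = 0x9B.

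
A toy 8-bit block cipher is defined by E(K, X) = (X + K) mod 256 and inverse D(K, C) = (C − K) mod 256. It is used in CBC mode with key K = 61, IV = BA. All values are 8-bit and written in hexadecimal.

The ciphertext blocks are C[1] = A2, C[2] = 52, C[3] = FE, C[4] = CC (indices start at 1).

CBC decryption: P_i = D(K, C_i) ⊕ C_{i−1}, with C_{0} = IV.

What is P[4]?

P[4] = 95

P[4]: D(K, CC) = 6B; 6B ⊕ FE = 95.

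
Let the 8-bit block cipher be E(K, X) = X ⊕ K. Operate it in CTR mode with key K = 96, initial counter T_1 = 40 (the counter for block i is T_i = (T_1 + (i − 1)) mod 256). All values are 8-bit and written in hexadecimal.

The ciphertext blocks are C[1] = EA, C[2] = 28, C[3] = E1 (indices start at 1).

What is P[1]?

CTR decryption: S_i = E(K, T_i) where T_i is the counter for block i; P_i = C_i ⊕ S_i.
P[1]: T = 40, S = E(K, T) = D6; EA ⊕ D6 = 3C.

P[1] = 3C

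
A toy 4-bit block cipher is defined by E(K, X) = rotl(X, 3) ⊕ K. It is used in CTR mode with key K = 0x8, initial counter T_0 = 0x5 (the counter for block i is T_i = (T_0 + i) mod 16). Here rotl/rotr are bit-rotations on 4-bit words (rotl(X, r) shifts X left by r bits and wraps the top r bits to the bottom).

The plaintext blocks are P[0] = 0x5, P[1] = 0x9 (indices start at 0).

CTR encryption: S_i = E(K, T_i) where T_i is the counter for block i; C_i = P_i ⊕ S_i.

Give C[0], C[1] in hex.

C[0] = 0x7, C[1] = 0x2

C[0]: T = 0x5, S = E(K, T) = 0x2; 0x5 ⊕ 0x2 = 0x7.
C[1]: T = 0x6, S = E(K, T) = 0xB; 0x9 ⊕ 0xB = 0x2.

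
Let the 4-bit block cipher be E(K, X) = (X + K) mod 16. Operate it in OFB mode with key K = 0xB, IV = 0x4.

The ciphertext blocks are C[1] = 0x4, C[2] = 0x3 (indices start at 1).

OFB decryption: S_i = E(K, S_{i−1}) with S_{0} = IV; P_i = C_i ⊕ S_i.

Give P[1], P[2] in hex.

P[1] = 0xB, P[2] = 0x9

P[1]: S = E(K, 0x4) = 0xF; 0x4 ⊕ 0xF = 0xB.
P[2]: S = E(K, 0xF) = 0xA; 0x3 ⊕ 0xA = 0x9.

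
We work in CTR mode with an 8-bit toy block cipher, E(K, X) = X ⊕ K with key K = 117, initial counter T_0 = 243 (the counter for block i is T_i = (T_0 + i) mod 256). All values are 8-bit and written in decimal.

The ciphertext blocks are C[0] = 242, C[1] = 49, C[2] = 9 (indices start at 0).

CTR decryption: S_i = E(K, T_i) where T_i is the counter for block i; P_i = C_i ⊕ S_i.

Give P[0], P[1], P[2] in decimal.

P[0] = 116, P[1] = 176, P[2] = 137

P[0]: T = 243, S = E(K, T) = 134; 242 ⊕ 134 = 116.
P[1]: T = 244, S = E(K, T) = 129; 49 ⊕ 129 = 176.
P[2]: T = 245, S = E(K, T) = 128; 9 ⊕ 128 = 137.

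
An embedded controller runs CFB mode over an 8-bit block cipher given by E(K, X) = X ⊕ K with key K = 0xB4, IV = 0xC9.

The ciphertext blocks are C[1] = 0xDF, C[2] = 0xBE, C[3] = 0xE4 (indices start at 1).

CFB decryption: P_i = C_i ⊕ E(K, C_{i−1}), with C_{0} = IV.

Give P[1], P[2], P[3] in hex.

P[1] = 0xA2, P[2] = 0xD5, P[3] = 0xEE

P[1]: E(K, 0xC9) = 0x7D; 0xDF ⊕ 0x7D = 0xA2.
P[2]: E(K, 0xDF) = 0x6B; 0xBE ⊕ 0x6B = 0xD5.
P[3]: E(K, 0xBE) = 0x0A; 0xE4 ⊕ 0x0A = 0xEE.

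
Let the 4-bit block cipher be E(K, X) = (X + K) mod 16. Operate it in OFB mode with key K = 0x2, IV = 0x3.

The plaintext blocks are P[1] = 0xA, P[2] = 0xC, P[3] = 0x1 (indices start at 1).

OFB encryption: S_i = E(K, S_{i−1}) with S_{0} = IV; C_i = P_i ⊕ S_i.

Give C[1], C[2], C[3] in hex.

C[1] = 0xF, C[2] = 0xB, C[3] = 0x8

C[1]: S = E(K, 0x3) = 0x5; 0xA ⊕ 0x5 = 0xF.
C[2]: S = E(K, 0x5) = 0x7; 0xC ⊕ 0x7 = 0xB.
C[3]: S = E(K, 0x7) = 0x9; 0x1 ⊕ 0x9 = 0x8.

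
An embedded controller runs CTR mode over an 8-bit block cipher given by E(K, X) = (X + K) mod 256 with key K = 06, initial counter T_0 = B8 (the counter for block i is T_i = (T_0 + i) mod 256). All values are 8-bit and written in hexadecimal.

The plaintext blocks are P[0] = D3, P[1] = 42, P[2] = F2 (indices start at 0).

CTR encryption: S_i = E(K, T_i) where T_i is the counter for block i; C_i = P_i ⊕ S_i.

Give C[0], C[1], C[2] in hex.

C[0] = 6D, C[1] = FD, C[2] = 32

C[0]: T = B8, S = E(K, T) = BE; D3 ⊕ BE = 6D.
C[1]: T = B9, S = E(K, T) = BF; 42 ⊕ BF = FD.
C[2]: T = BA, S = E(K, T) = C0; F2 ⊕ C0 = 32.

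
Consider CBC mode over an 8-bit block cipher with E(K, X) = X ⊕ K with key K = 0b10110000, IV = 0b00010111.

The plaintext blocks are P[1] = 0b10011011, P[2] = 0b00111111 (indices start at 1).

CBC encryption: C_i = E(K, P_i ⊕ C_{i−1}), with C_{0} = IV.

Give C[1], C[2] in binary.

C[1]: P[1] ⊕ 0b00010111 = 0b10001100; E(K, 0b10001100) = 0b00111100.
C[2]: P[2] ⊕ 0b00111100 = 0b00000011; E(K, 0b00000011) = 0b10110011.

C[1] = 0b00111100, C[2] = 0b10110011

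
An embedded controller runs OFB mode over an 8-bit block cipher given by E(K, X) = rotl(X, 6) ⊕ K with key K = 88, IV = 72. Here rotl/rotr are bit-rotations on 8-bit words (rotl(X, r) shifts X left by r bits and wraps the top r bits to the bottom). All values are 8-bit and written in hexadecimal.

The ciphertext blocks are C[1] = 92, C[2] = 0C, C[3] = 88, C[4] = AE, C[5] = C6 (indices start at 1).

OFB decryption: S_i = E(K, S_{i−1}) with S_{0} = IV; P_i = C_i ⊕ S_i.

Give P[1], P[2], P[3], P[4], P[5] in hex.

P[1] = 86, P[2] = 81, P[3] = 63, P[4] = DC, P[5] = D2

P[1]: S = E(K, 72) = 14; 92 ⊕ 14 = 86.
P[2]: S = E(K, 14) = 8D; 0C ⊕ 8D = 81.
P[3]: S = E(K, 8D) = EB; 88 ⊕ EB = 63.
P[4]: S = E(K, EB) = 72; AE ⊕ 72 = DC.
P[5]: S = E(K, 72) = 14; C6 ⊕ 14 = D2.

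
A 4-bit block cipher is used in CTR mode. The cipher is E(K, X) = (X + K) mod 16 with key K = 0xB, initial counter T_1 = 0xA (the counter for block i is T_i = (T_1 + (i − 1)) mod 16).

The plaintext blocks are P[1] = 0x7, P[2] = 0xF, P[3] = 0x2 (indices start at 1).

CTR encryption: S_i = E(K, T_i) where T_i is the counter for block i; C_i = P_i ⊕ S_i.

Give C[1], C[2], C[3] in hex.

C[1] = 0x2, C[2] = 0x9, C[3] = 0x5

C[1]: T = 0xA, S = E(K, T) = 0x5; 0x7 ⊕ 0x5 = 0x2.
C[2]: T = 0xB, S = E(K, T) = 0x6; 0xF ⊕ 0x6 = 0x9.
C[3]: T = 0xC, S = E(K, T) = 0x7; 0x2 ⊕ 0x7 = 0x5.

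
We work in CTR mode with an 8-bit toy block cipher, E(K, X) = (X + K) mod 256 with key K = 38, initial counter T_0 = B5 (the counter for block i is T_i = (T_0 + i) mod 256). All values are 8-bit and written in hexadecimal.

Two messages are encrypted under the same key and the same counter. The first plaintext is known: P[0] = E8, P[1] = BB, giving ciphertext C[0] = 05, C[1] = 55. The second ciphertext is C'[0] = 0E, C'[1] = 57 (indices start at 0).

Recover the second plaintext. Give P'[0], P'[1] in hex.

In CTR with a reused counter, both messages share the same keystream S_i, so C_i ⊕ C'_i = P_i ⊕ P'_i and thus P'_i = P_i ⊕ C_i ⊕ C'_i.
P'[0]: E8 ⊕ 05 ⊕ 0E = E3.
P'[1]: BB ⊕ 55 ⊕ 57 = B9.

P'[0] = E3, P'[1] = B9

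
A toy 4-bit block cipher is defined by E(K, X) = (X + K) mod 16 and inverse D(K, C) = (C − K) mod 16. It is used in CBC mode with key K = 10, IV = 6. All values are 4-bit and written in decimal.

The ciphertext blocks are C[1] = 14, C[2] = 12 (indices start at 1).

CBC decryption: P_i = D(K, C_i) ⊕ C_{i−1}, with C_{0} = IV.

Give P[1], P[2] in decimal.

P[1]: D(K, 14) = 4; 4 ⊕ 6 = 2.
P[2]: D(K, 12) = 2; 2 ⊕ 14 = 12.

P[1] = 2, P[2] = 12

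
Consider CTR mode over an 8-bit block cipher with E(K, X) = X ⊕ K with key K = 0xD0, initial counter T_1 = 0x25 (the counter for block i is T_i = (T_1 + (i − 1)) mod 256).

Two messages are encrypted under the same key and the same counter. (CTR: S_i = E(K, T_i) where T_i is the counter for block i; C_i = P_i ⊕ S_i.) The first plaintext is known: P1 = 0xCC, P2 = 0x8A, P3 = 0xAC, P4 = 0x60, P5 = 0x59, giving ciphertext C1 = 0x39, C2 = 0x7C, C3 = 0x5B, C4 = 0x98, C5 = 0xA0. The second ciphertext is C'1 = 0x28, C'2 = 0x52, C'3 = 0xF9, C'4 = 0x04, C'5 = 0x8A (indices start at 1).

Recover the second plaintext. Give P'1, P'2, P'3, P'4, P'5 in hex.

P'1 = 0xDD, P'2 = 0xA4, P'3 = 0x0E, P'4 = 0xFC, P'5 = 0x73

In CTR with a reused counter, both messages share the same keystream S_i, so C_i ⊕ C'_i = P_i ⊕ P'_i and thus P'_i = P_i ⊕ C_i ⊕ C'_i.
P'1: 0xCC ⊕ 0x39 ⊕ 0x28 = 0xDD.
P'2: 0x8A ⊕ 0x7C ⊕ 0x52 = 0xA4.
P'3: 0xAC ⊕ 0x5B ⊕ 0xF9 = 0x0E.
P'4: 0x60 ⊕ 0x98 ⊕ 0x04 = 0xFC.
P'5: 0x59 ⊕ 0xA0 ⊕ 0x8A = 0x73.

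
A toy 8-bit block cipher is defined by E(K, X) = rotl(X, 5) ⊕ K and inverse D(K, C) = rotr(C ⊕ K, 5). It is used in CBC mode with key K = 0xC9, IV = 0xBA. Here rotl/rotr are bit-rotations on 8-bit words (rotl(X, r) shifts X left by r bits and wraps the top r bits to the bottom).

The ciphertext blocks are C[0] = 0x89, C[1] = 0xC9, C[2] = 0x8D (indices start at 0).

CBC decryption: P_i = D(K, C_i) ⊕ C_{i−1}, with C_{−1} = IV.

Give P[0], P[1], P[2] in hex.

P[0] = 0xB8, P[1] = 0x89, P[2] = 0xEB

P[0]: D(K, 0x89) = 0x02; 0x02 ⊕ 0xBA = 0xB8.
P[1]: D(K, 0xC9) = 0x00; 0x00 ⊕ 0x89 = 0x89.
P[2]: D(K, 0x8D) = 0x22; 0x22 ⊕ 0xC9 = 0xEB.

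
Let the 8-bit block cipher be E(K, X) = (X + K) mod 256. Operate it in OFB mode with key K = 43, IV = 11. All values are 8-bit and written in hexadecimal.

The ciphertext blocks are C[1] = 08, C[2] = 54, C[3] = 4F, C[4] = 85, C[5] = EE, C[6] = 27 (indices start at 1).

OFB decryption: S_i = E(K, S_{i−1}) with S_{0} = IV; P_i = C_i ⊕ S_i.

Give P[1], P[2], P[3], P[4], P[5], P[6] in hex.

P[1]: S = E(K, 11) = 54; 08 ⊕ 54 = 5C.
P[2]: S = E(K, 54) = 97; 54 ⊕ 97 = C3.
P[3]: S = E(K, 97) = DA; 4F ⊕ DA = 95.
P[4]: S = E(K, DA) = 1D; 85 ⊕ 1D = 98.
P[5]: S = E(K, 1D) = 60; EE ⊕ 60 = 8E.
P[6]: S = E(K, 60) = A3; 27 ⊕ A3 = 84.

P[1] = 5C, P[2] = C3, P[3] = 95, P[4] = 98, P[5] = 8E, P[6] = 84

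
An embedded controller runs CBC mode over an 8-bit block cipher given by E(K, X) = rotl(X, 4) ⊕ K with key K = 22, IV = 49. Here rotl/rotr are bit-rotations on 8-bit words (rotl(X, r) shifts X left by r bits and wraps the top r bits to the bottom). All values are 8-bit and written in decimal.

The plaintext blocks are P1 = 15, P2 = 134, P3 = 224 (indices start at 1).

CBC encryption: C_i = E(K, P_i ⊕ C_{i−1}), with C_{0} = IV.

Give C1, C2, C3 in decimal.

C1 = 245, C2 = 33, C3 = 10

C1: P1 ⊕ 49 = 62; E(K, 62) = 245.
C2: P2 ⊕ 245 = 115; E(K, 115) = 33.
C3: P3 ⊕ 33 = 193; E(K, 193) = 10.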